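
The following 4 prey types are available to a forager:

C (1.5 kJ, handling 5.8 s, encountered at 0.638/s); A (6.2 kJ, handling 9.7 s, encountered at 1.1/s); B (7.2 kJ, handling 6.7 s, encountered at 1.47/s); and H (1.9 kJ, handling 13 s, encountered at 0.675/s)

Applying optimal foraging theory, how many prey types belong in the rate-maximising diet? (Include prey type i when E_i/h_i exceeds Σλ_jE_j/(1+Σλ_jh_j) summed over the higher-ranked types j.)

1

Profitabilities (E/h, kJ/s): B 1.07, A 0.639, C 0.259, H 0.146. Add prey in this order while the next type's profitability exceeds the intake rate on those already taken.
Rate on top 1: 0.9756. A: 0.639 < 0.9756 → exclude; stop.
Optimal diet: B — 1 of 4 types.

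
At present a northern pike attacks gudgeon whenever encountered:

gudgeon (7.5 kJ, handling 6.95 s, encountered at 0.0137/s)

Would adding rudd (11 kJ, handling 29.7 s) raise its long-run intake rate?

Yes

On gudgeon alone, R = ΣλE/(1+Σλh) = 0.1028/1.095 = 0.09382 kJ/s.
rudd: E/h = 11/29.7 = 0.3704 kJ/s.
0.3704 > 0.09382, so adding rudd raises the average — include it.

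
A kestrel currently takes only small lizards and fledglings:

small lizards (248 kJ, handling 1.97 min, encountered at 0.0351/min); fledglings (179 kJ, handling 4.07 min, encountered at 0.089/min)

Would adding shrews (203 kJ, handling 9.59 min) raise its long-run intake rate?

Yes

Current rate: (0.0351×248 + 0.089×179)/(1 + 0.0351×1.97 + 0.089×4.07) = 17.21 kJ/min.
shrews: E/h = 203/9.59 = 21.17 kJ/min.
Since 21.17 > R, including shrews increases the long-run rate.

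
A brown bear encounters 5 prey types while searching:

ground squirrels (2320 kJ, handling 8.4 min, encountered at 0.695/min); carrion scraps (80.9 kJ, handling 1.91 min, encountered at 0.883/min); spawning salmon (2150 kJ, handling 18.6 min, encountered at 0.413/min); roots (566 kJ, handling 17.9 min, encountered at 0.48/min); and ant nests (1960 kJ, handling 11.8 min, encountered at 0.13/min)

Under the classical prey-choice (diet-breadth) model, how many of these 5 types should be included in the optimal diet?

Profitabilities (E/h, kJ/min): ground squirrels 276, ant nests 166, spawning salmon 116, carrion scraps 42.4, roots 31.6. Add prey in this order while the next type's profitability exceeds the intake rate on those already taken.
Rate on top 1: 235.8. ant nests: 166 < 235.8 → exclude; stop.
Optimal diet: ground squirrels — 1 of 5 types.

1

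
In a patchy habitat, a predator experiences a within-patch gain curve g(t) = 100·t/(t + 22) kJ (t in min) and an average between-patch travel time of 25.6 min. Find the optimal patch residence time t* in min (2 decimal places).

23.73 min

By the marginal value theorem, leave when the instantaneous gain rate g'(t) equals the habitat-wide average g(t)/(T + t).
g'(t) = 100·22/(t + 22)². Setting 100·22/(t+22)² = 100t/[(t+22)(25.6+t)] gives 22(25.6+t) = t(t+22), so t² = 22×25.6 = 563.2.
t* = √563.2 = 23.73 min.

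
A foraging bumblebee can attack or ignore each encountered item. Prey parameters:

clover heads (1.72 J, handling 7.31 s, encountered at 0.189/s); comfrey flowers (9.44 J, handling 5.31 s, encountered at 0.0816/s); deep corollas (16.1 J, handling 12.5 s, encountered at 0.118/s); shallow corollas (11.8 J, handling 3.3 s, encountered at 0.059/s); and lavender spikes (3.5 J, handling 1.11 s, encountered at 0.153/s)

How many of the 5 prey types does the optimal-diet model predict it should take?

E/h in descending order: shallow corollas 3.58, lavender spikes 3.15, comfrey flowers 1.78, deep corollas 1.29, clover heads 0.235 J/s. The optimal diet is the largest prefix of this list for which every included type satisfies E_i/h_i > R on the types above it.
Rate on top 1: 0.5827. lavender spikes: 3.15 > 0.5827 → include.
Rate on top 2: 0.9027. comfrey flowers: 1.78 > 0.9027 → include.
Rate on top 3: 1.114. deep corollas: 1.29 > 1.114 → include.
Rate on top 4: 1.192. clover heads: 0.235 < 1.192 → exclude; stop.
Optimal diet: shallow corollas, lavender spikes, comfrey flowers, deep corollas — 4 of 5 types.

4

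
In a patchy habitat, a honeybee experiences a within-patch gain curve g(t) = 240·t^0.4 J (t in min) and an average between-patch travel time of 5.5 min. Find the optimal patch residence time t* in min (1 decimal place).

By the marginal value theorem, leave when the instantaneous gain rate g'(t) equals the habitat-wide average g(t)/(T + t).
g'(t) = 0.4·240·t^-0.6. Setting 0.4·240·t^-0.6 = 240·t^0.4/(5.5+t) gives 0.4(5.5+t) = t, so 0.60·t = 0.4×5.5.
t* = 0.4×5.5/0.60 = 3.667 min.

3.7 min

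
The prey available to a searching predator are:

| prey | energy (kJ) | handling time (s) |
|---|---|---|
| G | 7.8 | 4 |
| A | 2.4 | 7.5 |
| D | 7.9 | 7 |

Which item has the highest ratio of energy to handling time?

Profitability E/h (kJ/s): G = 7.8/4 = 1.95, A = 2.4/7.5 = 0.32, D = 7.9/7 = 1.13.
Ranked: G > D > A.

G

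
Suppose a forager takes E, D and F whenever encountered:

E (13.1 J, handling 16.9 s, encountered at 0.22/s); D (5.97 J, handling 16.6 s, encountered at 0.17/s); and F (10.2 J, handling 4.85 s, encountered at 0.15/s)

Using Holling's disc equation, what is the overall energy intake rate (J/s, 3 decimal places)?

0.656 J/s

Energy encountered per unit search time: 0.22×13.1 + 0.17×5.97 + 0.15×10.2 = 5.427 J/s.
Handling time per unit search time: 0.22×16.9 + 0.17×16.6 + 0.15×4.85 = 7.268.
Rate = 5.427/(1 + 7.268) = 0.6564 J/s.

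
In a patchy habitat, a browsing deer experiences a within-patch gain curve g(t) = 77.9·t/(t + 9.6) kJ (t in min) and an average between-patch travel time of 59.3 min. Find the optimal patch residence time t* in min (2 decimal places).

23.86 min

Optimal t* satisfies g'(t*) = g(t*)/(T + t*).
g'(t) = 77.9·9.6/(t + 9.6)². Setting 77.9·9.6/(t+9.6)² = 77.9t/[(t+9.6)(59.3+t)] gives 9.6(59.3+t) = t(t+9.6), so t² = 9.6×59.3 = 569.3.
t* = √569.3 = 23.86 min.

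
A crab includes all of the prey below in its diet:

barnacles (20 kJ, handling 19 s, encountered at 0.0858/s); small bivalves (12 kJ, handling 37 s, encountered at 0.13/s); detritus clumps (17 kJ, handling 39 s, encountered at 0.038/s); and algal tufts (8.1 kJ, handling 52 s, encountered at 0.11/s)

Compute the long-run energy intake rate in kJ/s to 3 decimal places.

R = Σλ_iE_i / (1 + Σλ_ih_i)
Numerator: 0.0858×20 + 0.13×12 + 0.038×17 + 0.11×8.1 = 4.813
Denominator: 1 + 0.0858×19 + 0.13×37 + 0.038×39 + 0.11×52 = 14.64
R = 4.813/14.64 = 0.3287 kJ/s

0.329 kJ/s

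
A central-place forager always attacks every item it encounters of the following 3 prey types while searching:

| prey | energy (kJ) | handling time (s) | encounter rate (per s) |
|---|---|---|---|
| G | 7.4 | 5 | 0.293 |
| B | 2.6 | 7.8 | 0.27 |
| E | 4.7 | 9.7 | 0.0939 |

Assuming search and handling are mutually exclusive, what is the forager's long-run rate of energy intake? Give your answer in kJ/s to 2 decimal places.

R = Σλ_iE_i / (1 + Σλ_ih_i)
Numerator: 0.293×7.4 + 0.27×2.6 + 0.0939×4.7 = 3.312
Denominator: 1 + 0.293×5 + 0.27×7.8 + 0.0939×9.7 = 5.482
R = 3.312/5.482 = 0.6041 kJ/s

0.60 kJ/s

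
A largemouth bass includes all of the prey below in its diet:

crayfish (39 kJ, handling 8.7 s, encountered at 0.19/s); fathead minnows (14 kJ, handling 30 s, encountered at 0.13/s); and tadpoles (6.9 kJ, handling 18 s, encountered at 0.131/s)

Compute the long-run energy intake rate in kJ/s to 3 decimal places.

R = Σλ_iE_i / (1 + Σλ_ih_i)
Numerator: 0.19×39 + 0.13×14 + 0.131×6.9 = 10.13
Denominator: 1 + 0.19×8.7 + 0.13×30 + 0.131×18 = 8.911
R = 10.13/8.911 = 1.137 kJ/s

1.137 kJ/s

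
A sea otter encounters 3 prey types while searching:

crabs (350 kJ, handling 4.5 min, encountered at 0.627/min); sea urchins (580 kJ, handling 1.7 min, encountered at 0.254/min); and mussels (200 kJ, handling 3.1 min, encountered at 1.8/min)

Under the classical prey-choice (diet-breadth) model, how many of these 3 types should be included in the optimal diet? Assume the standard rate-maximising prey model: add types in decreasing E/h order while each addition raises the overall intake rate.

Rank by E/h (kJ/min): sea urchins 341, crabs 77.8, mussels 64.5. Include each in turn until the next type's E/h falls below the running intake rate.
Rate on top 1: 102.9. crabs: 77.8 < 102.9 → exclude; stop.
Optimal diet: sea urchins — 1 of 3 types.

1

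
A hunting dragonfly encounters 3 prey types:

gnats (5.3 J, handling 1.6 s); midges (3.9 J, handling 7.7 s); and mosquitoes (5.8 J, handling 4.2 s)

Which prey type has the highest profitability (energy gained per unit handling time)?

gnats

Profitability E/h (J/s): gnats = 5.3/1.6 = 3.31, midges = 3.9/7.7 = 0.506, mosquitoes = 5.8/4.2 = 1.38.
Ranked: gnats > mosquitoes > midges.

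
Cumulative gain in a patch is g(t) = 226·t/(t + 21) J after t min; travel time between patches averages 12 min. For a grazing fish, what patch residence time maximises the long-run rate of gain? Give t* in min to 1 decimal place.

15.9 min

Optimal t* satisfies g'(t*) = g(t*)/(T + t*).
g'(t) = 226·21/(t + 21)². Setting 226·21/(t+21)² = 226t/[(t+21)(12+t)] gives 21(12+t) = t(t+21), so t² = 21×12 = 252.
t* = √252 = 15.87 min.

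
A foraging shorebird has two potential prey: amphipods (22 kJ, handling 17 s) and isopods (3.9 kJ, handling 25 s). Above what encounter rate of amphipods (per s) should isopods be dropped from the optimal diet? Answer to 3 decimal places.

Drop isopods once their profitability E₂/h₂ falls below the rate achievable on amphipods alone: E₂/h₂ = λE₁/(1 + λh₁).
Solve for λ: λE₁h₂ = E₂(1 + λh₁) → λ(E₁h₂ − E₂h₁) = E₂ → λ = E₂/(E₁h₂ − E₂h₁).
λ = 3.9/(22×25 − 3.9×17) = 3.9/483.7 = 0.008063 per s.

0.008 per s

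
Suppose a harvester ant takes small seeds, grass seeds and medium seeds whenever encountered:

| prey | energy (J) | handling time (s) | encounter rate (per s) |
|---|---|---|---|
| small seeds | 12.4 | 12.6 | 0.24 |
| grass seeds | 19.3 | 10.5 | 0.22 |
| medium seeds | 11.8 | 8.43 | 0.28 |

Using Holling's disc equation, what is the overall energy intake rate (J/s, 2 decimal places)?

1.21 J/s

R = Σλ_iE_i / (1 + Σλ_ih_i)
Numerator: 0.24×12.4 + 0.22×19.3 + 0.28×11.8 = 10.53
Denominator: 1 + 0.24×12.6 + 0.22×10.5 + 0.28×8.43 = 8.694
R = 10.53/8.694 = 1.211 J/s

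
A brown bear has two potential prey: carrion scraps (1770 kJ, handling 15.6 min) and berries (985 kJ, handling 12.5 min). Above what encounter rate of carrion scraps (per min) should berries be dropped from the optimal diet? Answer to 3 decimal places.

Drop berries once their profitability E₂/h₂ falls below the rate achievable on carrion scraps alone: E₂/h₂ = λE₁/(1 + λh₁).
Solve for λ: λE₁h₂ = E₂(1 + λh₁) → λ(E₁h₂ − E₂h₁) = E₂ → λ = E₂/(E₁h₂ − E₂h₁).
λ = 985/(1770×12.5 − 985×15.6) = 985/6759 = 0.1457 per min.

0.146 per min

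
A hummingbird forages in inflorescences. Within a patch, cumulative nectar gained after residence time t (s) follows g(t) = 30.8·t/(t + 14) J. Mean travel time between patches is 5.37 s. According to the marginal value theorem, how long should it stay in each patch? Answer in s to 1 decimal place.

Optimal t* satisfies g'(t*) = g(t*)/(T + t*).
g'(t) = 30.8·14/(t + 14)². Setting 30.8·14/(t+14)² = 30.8t/[(t+14)(5.37+t)] gives 14(5.37+t) = t(t+14), so t² = 14×5.37 = 75.18.
t* = √75.18 = 8.671 s.

8.7 s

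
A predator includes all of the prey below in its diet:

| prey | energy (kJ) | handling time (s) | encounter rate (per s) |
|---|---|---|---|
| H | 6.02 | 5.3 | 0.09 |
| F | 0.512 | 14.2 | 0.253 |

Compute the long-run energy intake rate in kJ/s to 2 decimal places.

0.13 kJ/s

Energy encountered per unit search time: 0.09×6.02 + 0.253×0.512 = 0.6713 kJ/s.
Handling time per unit search time: 0.09×5.3 + 0.253×14.2 = 4.07.
Rate = 0.6713/(1 + 4.07) = 0.1324 kJ/s.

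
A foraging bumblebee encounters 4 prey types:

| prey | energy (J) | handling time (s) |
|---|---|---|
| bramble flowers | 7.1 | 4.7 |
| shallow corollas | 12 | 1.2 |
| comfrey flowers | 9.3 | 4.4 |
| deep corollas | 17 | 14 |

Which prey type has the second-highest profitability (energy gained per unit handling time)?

Profitability E/h (J/s): bramble flowers = 7.1/4.7 = 1.51, shallow corollas = 12/1.2 = 10, comfrey flowers = 9.3/4.4 = 2.11, deep corollas = 17/14 = 1.21.
Ranked: shallow corollas > comfrey flowers > bramble flowers > deep corollas.

comfrey flowers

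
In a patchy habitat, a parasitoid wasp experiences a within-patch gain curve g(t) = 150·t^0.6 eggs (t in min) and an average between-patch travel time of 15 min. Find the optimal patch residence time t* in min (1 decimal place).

By the marginal value theorem, leave when the instantaneous gain rate g'(t) equals the habitat-wide average g(t)/(T + t).
g'(t) = 0.6·150·t^-0.4. Setting 0.6·150·t^-0.4 = 150·t^0.6/(15+t) gives 0.6(15+t) = t, so 0.40·t = 0.6×15.
t* = 0.6×15/0.40 = 22.5 min.

22.5 min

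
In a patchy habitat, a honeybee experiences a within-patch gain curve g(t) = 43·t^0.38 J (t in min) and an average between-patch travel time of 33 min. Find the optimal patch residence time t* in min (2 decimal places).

By the marginal value theorem, leave when the instantaneous gain rate g'(t) equals the habitat-wide average g(t)/(T + t).
g'(t) = 0.38·43·t^-0.62. Setting 0.38·43·t^-0.62 = 43·t^0.38/(33+t) gives 0.38(33+t) = t, so 0.62·t = 0.38×33.
t* = 0.38×33/0.62 = 20.23 min.

20.23 min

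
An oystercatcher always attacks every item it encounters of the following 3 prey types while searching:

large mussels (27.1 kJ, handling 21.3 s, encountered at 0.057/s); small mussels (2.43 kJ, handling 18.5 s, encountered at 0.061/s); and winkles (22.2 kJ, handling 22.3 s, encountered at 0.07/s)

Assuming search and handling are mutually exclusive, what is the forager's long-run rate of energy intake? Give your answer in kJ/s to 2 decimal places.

0.66 kJ/s

R = (0.057×27.1 + 0.061×2.43 + 0.07×22.2) / (1 + 0.057×21.3 + 0.061×18.5 + 0.07×22.3) = 3.247/4.904 = 0.6622 kJ/s.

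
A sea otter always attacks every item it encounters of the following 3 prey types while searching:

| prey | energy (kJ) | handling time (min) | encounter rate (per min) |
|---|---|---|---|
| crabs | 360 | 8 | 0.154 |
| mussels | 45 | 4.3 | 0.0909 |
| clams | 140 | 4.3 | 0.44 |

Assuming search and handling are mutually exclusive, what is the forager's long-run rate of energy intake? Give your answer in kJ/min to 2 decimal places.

R = (0.154×360 + 0.0909×45 + 0.44×140) / (1 + 0.154×8 + 0.0909×4.3 + 0.44×4.3) = 121.1/4.515 = 26.83 kJ/min.

26.83 kJ/min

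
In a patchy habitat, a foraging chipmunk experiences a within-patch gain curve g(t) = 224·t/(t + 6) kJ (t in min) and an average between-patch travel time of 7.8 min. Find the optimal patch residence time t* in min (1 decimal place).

Maximise g(t)/(T+t): set derivative to zero → g'(t)(T+t) = g(t).
g'(t) = 224·6/(t + 6)². Setting 224·6/(t+6)² = 224t/[(t+6)(7.8+t)] gives 6(7.8+t) = t(t+6), so t² = 6×7.8 = 46.8.
t* = √46.8 = 6.841 min.

6.8 min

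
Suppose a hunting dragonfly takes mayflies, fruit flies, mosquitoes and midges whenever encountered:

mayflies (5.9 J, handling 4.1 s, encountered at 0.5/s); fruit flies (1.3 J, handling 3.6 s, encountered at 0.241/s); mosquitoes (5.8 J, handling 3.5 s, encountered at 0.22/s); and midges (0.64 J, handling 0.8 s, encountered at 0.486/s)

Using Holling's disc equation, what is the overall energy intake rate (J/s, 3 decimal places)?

0.955 J/s

Energy encountered per unit search time: 0.5×5.9 + 0.241×1.3 + 0.22×5.8 + 0.486×0.64 = 4.85 J/s.
Handling time per unit search time: 0.5×4.1 + 0.241×3.6 + 0.22×3.5 + 0.486×0.8 = 4.076.
Rate = 4.85/(1 + 4.076) = 0.9555 J/s.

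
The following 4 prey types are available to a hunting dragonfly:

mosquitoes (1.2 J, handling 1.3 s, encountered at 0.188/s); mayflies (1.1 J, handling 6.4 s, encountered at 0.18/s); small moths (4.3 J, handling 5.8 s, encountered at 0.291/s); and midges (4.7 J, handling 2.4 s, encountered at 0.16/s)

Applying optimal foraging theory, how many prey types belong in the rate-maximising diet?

Rank by E/h (J/s): midges 1.96, mosquitoes 0.923, small moths 0.741, mayflies 0.172. Include each in turn until the next type's E/h falls below the running intake rate.
Rate on top 1: 0.5434. mosquitoes: 0.923 > 0.5434 → include.
Rate on top 2: 0.6003. small moths: 0.741 > 0.6003 → include.
Rate on top 3: 0.6721. mayflies: 0.172 < 0.6721 → exclude; stop.
Optimal diet: midges, mosquitoes, small moths — 3 of 4 types.

3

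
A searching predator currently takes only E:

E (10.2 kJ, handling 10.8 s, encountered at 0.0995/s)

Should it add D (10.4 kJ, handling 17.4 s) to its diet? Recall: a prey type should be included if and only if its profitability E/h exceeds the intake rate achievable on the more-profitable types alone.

Current rate: (0.0995×10.2)/(1 + 0.0995×10.8) = 0.4892 kJ/s.
D: E/h = 10.4/17.4 = 0.5977 kJ/s.
Since 0.5977 > R, including D increases the long-run rate.

Yes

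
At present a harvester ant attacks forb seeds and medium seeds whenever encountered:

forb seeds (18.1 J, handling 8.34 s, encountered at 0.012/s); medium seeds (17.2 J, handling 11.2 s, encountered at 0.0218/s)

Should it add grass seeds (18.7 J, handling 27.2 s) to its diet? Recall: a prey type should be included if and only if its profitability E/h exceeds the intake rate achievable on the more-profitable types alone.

On forb seeds and medium seeds alone, R = ΣλE/(1+Σλh) = 0.5922/1.344 = 0.4405 J/s.
Profitability of grass seeds: 18.7/27.2 = 0.6875 J/s.
0.6875 > 0.4405, so adding grass seeds raises the average — include it.

Yes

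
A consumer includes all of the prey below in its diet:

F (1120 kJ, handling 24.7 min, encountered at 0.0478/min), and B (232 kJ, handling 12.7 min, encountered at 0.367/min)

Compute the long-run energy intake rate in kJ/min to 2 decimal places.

20.27 kJ/min

R = (0.0478×1120 + 0.367×232) / (1 + 0.0478×24.7 + 0.367×12.7) = 138.7/6.842 = 20.27 kJ/min.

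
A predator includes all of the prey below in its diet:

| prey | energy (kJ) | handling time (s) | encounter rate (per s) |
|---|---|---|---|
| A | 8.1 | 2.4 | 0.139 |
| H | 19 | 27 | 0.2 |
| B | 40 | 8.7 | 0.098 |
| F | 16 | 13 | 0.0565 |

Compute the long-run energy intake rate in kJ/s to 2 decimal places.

1.17 kJ/s

R = (0.139×8.1 + 0.2×19 + 0.098×40 + 0.0565×16) / (1 + 0.139×2.4 + 0.2×27 + 0.098×8.7 + 0.0565×13) = 9.75/8.321 = 1.172 kJ/s.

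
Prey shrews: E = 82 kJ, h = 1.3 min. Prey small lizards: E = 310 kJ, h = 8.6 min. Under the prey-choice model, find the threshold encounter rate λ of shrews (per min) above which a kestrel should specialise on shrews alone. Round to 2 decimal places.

1.03 per min

The zero-one rule: include small lizards iff E₂/h₂ > λE₁/(1+λh₁). Equality gives the switch point.
λE₁h₂ = E₂ + λE₂h₁ ⇒ λ = E₂/(E₁h₂ − E₂h₁) = 310/(705.2 − 403) = 1.026 per min.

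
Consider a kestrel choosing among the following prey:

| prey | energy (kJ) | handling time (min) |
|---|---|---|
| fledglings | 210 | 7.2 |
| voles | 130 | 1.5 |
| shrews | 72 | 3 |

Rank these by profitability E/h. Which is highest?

voles

In descending order of E/h:
voles: 130/1.5 = 86.7 kJ/min
fledglings: 210/7.2 = 29.2 kJ/min
shrews: 72/3 = 24 kJ/min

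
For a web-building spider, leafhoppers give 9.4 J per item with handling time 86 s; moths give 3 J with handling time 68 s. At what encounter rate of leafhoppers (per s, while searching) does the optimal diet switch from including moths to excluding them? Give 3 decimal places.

0.008 per s

At the threshold, the rate on leafhoppers alone equals the profitability of moths: λ·9.4/(1 + λ·86) = 3/68 = 0.04412.
Rearranging, λ(9.4 − 0.04412×86) = 0.04412, so λ = 0.04412/5.606 = 0.00787 per s.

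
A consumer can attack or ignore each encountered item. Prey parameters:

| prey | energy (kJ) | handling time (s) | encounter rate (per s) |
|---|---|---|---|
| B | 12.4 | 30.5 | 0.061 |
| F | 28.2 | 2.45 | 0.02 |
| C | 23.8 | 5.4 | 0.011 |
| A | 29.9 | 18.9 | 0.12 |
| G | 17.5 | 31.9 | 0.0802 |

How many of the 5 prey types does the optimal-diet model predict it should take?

Profitabilities (E/h, kJ/s): F 11.5, C 4.41, A 1.58, G 0.549, B 0.407. Add prey in this order while the next type's profitability exceeds the intake rate on those already taken.
Rate on top 1: 0.5377. C: 4.41 > 0.5377 → include.
Rate on top 2: 0.745. A: 1.58 > 0.745 → include.
Rate on top 3: 1.307. G: 0.549 < 1.307 → exclude; stop.
Optimal diet: F, C, A — 3 of 5 types.

3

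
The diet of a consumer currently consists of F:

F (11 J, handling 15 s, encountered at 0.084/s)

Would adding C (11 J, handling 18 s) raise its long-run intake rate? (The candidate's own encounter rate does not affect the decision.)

Yes

Intake rate on the current diet: R = (0.084×11) / (1 + 0.084×15) = 0.924/2.26 = 0.4088 J/s.
C: E/h = 11/18 = 0.6111 J/s.
0.6111 > 0.4088, so adding C raises the average — include it.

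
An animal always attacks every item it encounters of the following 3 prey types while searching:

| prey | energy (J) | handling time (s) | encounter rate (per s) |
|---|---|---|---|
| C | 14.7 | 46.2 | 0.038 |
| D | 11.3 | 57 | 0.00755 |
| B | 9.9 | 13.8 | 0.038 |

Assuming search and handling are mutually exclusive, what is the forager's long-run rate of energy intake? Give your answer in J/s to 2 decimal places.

0.27 J/s

R = Σλ_iE_i / (1 + Σλ_ih_i)
Numerator: 0.038×14.7 + 0.00755×11.3 + 0.038×9.9 = 1.02
Denominator: 1 + 0.038×46.2 + 0.00755×57 + 0.038×13.8 = 3.71
R = 1.02/3.71 = 0.2749 J/s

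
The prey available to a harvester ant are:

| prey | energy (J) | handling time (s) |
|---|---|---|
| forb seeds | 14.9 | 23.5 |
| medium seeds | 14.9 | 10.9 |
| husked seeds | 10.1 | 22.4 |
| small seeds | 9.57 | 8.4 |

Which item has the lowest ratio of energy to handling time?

husked seeds

In descending order of E/h:
medium seeds: 14.9/10.9 = 1.37 J/s
small seeds: 9.57/8.4 = 1.14 J/s
forb seeds: 14.9/23.5 = 0.634 J/s
husked seeds: 10.1/22.4 = 0.451 J/s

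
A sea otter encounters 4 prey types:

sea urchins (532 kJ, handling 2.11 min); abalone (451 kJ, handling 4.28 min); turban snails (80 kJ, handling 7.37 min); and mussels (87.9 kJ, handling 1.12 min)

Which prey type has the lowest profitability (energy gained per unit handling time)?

In descending order of E/h:
sea urchins: 532/2.11 = 252 kJ/min
abalone: 451/4.28 = 105 kJ/min
mussels: 87.9/1.12 = 78.5 kJ/min
turban snails: 80/7.37 = 10.9 kJ/min

turban snails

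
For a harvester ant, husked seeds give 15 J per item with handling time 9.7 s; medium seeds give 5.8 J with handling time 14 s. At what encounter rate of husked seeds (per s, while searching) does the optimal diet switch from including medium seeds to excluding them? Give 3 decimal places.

The zero-one rule: include medium seeds iff E₂/h₂ > λE₁/(1+λh₁). Equality gives the switch point.
λE₁h₂ = E₂ + λE₂h₁ ⇒ λ = E₂/(E₁h₂ − E₂h₁) = 5.8/(210 − 56.26) = 0.03773 per s.

0.038 per s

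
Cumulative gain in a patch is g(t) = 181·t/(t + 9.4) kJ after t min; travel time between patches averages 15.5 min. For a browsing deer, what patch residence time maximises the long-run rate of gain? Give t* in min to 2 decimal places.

Maximise g(t)/(T+t): set derivative to zero → g'(t)(T+t) = g(t).
g'(t) = 181·9.4/(t + 9.4)². Setting 181·9.4/(t+9.4)² = 181t/[(t+9.4)(15.5+t)] gives 9.4(15.5+t) = t(t+9.4), so t² = 9.4×15.5 = 145.7.
t* = √145.7 = 12.07 min.

12.07 min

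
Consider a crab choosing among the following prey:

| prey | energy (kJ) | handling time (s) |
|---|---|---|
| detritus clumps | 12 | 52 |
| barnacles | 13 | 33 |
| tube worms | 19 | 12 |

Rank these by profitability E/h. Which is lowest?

detritus clumps

In descending order of E/h:
tube worms: 19/12 = 1.58 kJ/s
barnacles: 13/33 = 0.394 kJ/s
detritus clumps: 12/52 = 0.231 kJ/s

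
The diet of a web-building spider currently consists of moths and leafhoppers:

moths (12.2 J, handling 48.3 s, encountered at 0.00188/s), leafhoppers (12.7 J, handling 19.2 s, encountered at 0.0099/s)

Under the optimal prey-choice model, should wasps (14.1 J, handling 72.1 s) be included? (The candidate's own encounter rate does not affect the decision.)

Intake rate on the current diet: R = (0.00188×12.2 + 0.0099×12.7) / (1 + 0.00188×48.3 + 0.0099×19.2) = 0.1487/1.281 = 0.1161 J/s.
wasps: E/h = 14.1/72.1 = 0.1956 J/s.
0.1956 > 0.1161, so adding wasps raises the average — include it.

Yes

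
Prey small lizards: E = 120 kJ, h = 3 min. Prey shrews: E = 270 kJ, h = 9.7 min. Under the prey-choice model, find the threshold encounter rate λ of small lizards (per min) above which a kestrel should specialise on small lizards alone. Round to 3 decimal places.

Drop shrews once their profitability E₂/h₂ falls below the rate achievable on small lizards alone: E₂/h₂ = λE₁/(1 + λh₁).
Solve for λ: λE₁h₂ = E₂(1 + λh₁) → λ(E₁h₂ − E₂h₁) = E₂ → λ = E₂/(E₁h₂ − E₂h₁).
λ = 270/(120×9.7 − 270×3) = 270/354 = 0.7627 per min.

0.763 per min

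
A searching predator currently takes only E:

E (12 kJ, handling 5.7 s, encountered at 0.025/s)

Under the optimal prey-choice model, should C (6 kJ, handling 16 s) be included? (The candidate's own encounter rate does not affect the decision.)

Intake rate on the current diet: R = (0.025×12) / (1 + 0.025×5.7) = 0.3/1.143 = 0.2626 kJ/s.
Profitability of C: 6/16 = 0.375 kJ/s.
Since 0.375 > R, including C increases the long-run rate.

Yes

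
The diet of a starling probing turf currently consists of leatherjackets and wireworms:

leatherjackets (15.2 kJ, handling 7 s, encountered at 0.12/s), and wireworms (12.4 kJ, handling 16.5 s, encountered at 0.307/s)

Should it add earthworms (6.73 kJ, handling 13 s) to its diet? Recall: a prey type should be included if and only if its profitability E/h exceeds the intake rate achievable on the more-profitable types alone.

On leatherjackets and wireworms alone, R = ΣλE/(1+Σλh) = 5.631/6.905 = 0.8154 kJ/s.
earthworms: E/h = 6.73/13 = 0.5177 kJ/s.
Since 0.5177 < R, time spent handling earthworms is better spent searching.

No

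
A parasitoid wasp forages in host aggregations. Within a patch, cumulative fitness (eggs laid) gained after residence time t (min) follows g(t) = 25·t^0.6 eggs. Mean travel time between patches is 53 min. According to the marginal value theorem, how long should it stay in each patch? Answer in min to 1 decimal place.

Maximise g(t)/(T+t): set derivative to zero → g'(t)(T+t) = g(t).
g'(t) = 0.6·25·t^-0.4. Setting 0.6·25·t^-0.4 = 25·t^0.6/(53+t) gives 0.6(53+t) = t, so 0.40·t = 0.6×53.
t* = 0.6×53/0.40 = 79.5 min.

79.5 min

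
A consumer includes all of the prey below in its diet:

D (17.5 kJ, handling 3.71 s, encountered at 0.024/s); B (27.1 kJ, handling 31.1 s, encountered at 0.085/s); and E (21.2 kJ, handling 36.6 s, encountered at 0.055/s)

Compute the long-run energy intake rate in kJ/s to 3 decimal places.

0.677 kJ/s

R = Σλ_iE_i / (1 + Σλ_ih_i)
Numerator: 0.024×17.5 + 0.085×27.1 + 0.055×21.2 = 3.889
Denominator: 1 + 0.024×3.71 + 0.085×31.1 + 0.055×36.6 = 5.746
R = 3.889/5.746 = 0.677 kJ/s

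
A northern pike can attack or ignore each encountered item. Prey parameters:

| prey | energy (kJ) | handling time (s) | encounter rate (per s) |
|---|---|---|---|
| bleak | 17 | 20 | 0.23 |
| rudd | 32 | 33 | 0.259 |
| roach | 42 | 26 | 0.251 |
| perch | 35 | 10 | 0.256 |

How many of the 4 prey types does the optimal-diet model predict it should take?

Profitabilities (E/h, kJ/s): perch 3.5, roach 1.62, rudd 0.97, bleak 0.85. Add prey in this order while the next type's profitability exceeds the intake rate on those already taken.
Rate on top 1: 2.517. roach: 1.62 < 2.517 → exclude; stop.
Optimal diet: perch — 1 of 4 types.

1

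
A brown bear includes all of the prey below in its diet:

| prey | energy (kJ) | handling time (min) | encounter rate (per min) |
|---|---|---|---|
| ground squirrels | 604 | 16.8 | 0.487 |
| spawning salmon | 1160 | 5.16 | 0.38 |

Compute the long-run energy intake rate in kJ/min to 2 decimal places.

65.96 kJ/min

R = Σλ_iE_i / (1 + Σλ_ih_i)
Numerator: 0.487×604 + 0.38×1160 = 734.9
Denominator: 1 + 0.487×16.8 + 0.38×5.16 = 11.14
R = 734.9/11.14 = 65.96 kJ/min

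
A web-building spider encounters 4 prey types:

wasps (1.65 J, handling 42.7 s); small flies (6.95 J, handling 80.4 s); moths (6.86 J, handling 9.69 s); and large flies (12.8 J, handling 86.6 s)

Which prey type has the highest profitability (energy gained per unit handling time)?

Profitability E/h (J/s): wasps = 1.65/42.7 = 0.0386, small flies = 6.95/80.4 = 0.0864, moths = 6.86/9.69 = 0.708, large flies = 12.8/86.6 = 0.148.
Ranked: moths > large flies > small flies > wasps.

moths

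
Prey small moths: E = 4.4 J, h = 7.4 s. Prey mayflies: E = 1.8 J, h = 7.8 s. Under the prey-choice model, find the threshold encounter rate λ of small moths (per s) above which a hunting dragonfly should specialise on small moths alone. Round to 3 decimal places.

The zero-one rule: include mayflies iff E₂/h₂ > λE₁/(1+λh₁). Equality gives the switch point.
λE₁h₂ = E₂ + λE₂h₁ ⇒ λ = E₂/(E₁h₂ − E₂h₁) = 1.8/(34.32 − 13.32) = 0.08571 per s.

0.086 per s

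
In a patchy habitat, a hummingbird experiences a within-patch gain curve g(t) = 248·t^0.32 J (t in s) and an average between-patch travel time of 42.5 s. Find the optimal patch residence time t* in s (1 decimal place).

20.0 s

Optimal t* satisfies g'(t*) = g(t*)/(T + t*).
g'(t) = 0.32·248·t^-0.68. Setting 0.32·248·t^-0.68 = 248·t^0.32/(42.5+t) gives 0.32(42.5+t) = t, so 0.68·t = 0.32×42.5.
t* = 0.32×42.5/0.68 = 20 s.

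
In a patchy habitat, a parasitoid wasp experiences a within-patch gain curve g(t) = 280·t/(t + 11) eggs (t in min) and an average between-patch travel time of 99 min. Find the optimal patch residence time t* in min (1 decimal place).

33.0 min

Optimal t* satisfies g'(t*) = g(t*)/(T + t*).
g'(t) = 280·11/(t + 11)². Setting 280·11/(t+11)² = 280t/[(t+11)(99+t)] gives 11(99+t) = t(t+11), so t² = 11×99 = 1089.
t* = √1089 = 33 min.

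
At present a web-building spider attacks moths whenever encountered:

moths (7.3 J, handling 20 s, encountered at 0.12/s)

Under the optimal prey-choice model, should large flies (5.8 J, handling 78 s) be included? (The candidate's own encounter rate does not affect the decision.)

No

Current rate: (0.12×7.3)/(1 + 0.12×20) = 0.2576 J/s.
large flies: E/h = 5.8/78 = 0.07436 J/s.
Since 0.07436 < R, time spent handling large flies is better spent searching.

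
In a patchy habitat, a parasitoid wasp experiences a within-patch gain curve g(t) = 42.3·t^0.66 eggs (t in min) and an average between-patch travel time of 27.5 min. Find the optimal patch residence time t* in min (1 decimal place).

53.4 min

Maximise g(t)/(T+t): set derivative to zero → g'(t)(T+t) = g(t).
g'(t) = 0.66·42.3·t^-0.34. Setting 0.66·42.3·t^-0.34 = 42.3·t^0.66/(27.5+t) gives 0.66(27.5+t) = t, so 0.34·t = 0.66×27.5.
t* = 0.66×27.5/0.34 = 53.38 min.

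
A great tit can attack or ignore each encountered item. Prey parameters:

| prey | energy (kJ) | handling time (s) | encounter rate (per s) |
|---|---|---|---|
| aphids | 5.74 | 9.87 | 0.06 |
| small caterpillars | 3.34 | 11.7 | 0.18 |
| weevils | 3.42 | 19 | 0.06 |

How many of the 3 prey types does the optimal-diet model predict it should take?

2

Rank by E/h (kJ/s): aphids 0.582, small caterpillars 0.285, weevils 0.18. Include each in turn until the next type's E/h falls below the running intake rate.
Rate on top 1: 0.2163. small caterpillars: 0.285 > 0.2163 → include.
Rate on top 2: 0.2557. weevils: 0.18 < 0.2557 → exclude; stop.
Optimal diet: aphids, small caterpillars — 2 of 3 types.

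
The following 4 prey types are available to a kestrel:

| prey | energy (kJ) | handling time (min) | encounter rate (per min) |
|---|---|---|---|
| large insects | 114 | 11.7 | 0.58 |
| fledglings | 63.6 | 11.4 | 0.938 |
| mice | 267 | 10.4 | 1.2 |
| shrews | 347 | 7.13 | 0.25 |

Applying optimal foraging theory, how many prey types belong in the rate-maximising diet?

1

Profitabilities (E/h, kJ/min): shrews 48.7, mice 25.7, large insects 9.74, fledglings 5.58. Add prey in this order while the next type's profitability exceeds the intake rate on those already taken.
Rate on top 1: 31.18. mice: 25.7 < 31.18 → exclude; stop.
Optimal diet: shrews — 1 of 4 types.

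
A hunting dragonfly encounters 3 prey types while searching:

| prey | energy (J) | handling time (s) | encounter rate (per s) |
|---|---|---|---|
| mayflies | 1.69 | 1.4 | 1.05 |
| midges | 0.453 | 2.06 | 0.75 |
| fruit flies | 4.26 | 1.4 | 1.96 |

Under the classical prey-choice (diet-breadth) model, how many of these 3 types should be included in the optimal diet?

1

Profitabilities (E/h, J/s): fruit flies 3.04, mayflies 1.21, midges 0.22. Add prey in this order while the next type's profitability exceeds the intake rate on those already taken.
Rate on top 1: 2.23. mayflies: 1.21 < 2.23 → exclude; stop.
Optimal diet: fruit flies — 1 of 3 types.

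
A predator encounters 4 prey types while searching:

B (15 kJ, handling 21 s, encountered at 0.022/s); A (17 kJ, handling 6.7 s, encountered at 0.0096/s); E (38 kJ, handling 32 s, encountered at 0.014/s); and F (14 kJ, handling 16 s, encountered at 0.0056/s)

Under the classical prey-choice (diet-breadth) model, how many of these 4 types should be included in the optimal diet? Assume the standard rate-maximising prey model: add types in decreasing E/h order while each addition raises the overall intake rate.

4

E/h in descending order: A 2.54, E 1.19, F 0.875, B 0.714 kJ/s. The optimal diet is the largest prefix of this list for which every included type satisfies E_i/h_i > R on the types above it.
Rate on top 1: 0.1533. E: 1.19 > 0.1533 → include.
Rate on top 2: 0.4597. F: 0.875 > 0.4597 → include.
Rate on top 3: 0.4829. B: 0.714 > 0.4829 → include.
Optimal diet: A, E, F, B — 4 of 4 types.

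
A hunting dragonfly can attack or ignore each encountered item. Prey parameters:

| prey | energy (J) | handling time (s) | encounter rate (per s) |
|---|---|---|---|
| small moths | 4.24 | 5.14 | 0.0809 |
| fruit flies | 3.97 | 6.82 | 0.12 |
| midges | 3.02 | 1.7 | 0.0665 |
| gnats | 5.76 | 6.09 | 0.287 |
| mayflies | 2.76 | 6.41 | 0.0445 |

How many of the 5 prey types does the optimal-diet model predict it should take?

3

Profitabilities (E/h, J/s): midges 1.78, gnats 0.946, small moths 0.825, fruit flies 0.582, mayflies 0.431. Add prey in this order while the next type's profitability exceeds the intake rate on those already taken.
Rate on top 1: 0.1804. gnats: 0.946 > 0.1804 → include.
Rate on top 2: 0.648. small moths: 0.825 > 0.648 → include.
Rate on top 3: 0.6705. fruit flies: 0.582 < 0.6705 → exclude; stop.
Optimal diet: midges, gnats, small moths — 3 of 5 types.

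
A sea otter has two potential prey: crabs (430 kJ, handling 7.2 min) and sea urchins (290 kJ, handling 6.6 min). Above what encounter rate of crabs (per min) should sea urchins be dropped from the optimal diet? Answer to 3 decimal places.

At the threshold, the rate on crabs alone equals the profitability of sea urchins: λ·430/(1 + λ·7.2) = 290/6.6 = 43.94.
Rearranging, λ(430 − 43.94×7.2) = 43.94, so λ = 43.94/113.6 = 0.3867 per min.

0.387 per min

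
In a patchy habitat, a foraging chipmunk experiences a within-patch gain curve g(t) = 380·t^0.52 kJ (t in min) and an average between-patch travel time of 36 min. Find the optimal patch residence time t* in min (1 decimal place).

39.0 min

By the marginal value theorem, leave when the instantaneous gain rate g'(t) equals the habitat-wide average g(t)/(T + t).
g'(t) = 0.52·380·t^-0.48. Setting 0.52·380·t^-0.48 = 380·t^0.52/(36+t) gives 0.52(36+t) = t, so 0.48·t = 0.52×36.
t* = 0.52×36/0.48 = 39 min.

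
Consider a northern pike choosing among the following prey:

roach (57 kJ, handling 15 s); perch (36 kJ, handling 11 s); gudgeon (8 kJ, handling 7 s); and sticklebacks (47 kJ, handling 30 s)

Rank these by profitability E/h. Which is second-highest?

In descending order of E/h:
roach: 57/15 = 3.8 kJ/s
perch: 36/11 = 3.27 kJ/s
sticklebacks: 47/30 = 1.57 kJ/s
gudgeon: 8/7 = 1.14 kJ/s

perch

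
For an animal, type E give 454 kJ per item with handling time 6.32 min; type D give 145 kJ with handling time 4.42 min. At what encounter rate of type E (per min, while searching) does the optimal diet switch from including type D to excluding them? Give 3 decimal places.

0.133 per min

At the threshold, the rate on type E alone equals the profitability of type D: λ·454/(1 + λ·6.32) = 145/4.42 = 32.81.
Rearranging, λ(454 − 32.81×6.32) = 32.81, so λ = 32.81/246.7 = 0.133 per min.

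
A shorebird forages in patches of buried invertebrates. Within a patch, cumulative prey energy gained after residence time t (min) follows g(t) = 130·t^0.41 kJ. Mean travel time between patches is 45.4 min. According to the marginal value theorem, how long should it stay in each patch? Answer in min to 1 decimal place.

31.5 min

Maximise g(t)/(T+t): set derivative to zero → g'(t)(T+t) = g(t).
g'(t) = 0.41·130·t^-0.59. Setting 0.41·130·t^-0.59 = 130·t^0.41/(45.4+t) gives 0.41(45.4+t) = t, so 0.59·t = 0.41×45.4.
t* = 0.41×45.4/0.59 = 31.55 min.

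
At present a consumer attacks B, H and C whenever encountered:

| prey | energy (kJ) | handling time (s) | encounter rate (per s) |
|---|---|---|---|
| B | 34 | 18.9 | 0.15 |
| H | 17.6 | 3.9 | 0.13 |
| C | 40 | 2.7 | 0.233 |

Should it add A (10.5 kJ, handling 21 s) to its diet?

On B, H and C alone, R = ΣλE/(1+Σλh) = 16.71/4.971 = 3.361 kJ/s.
Profitability of A: 10.5/21 = 0.5 kJ/s.
Since 0.5 < R, time spent handling A is better spent searching.

No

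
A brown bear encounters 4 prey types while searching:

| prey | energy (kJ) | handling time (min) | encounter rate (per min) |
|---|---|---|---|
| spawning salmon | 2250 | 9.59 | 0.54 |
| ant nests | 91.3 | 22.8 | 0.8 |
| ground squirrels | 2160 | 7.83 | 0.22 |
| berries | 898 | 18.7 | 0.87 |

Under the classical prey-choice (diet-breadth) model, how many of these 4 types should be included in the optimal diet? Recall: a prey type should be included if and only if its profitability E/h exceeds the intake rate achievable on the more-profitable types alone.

2

Profitabilities (E/h, kJ/min): ground squirrels 276, spawning salmon 235, berries 48, ant nests 4. Add prey in this order while the next type's profitability exceeds the intake rate on those already taken.
Rate on top 1: 174.5. spawning salmon: 235 > 174.5 → include.
Rate on top 2: 213.9. berries: 48 < 213.9 → exclude; stop.
Optimal diet: ground squirrels, spawning salmon — 2 of 4 types.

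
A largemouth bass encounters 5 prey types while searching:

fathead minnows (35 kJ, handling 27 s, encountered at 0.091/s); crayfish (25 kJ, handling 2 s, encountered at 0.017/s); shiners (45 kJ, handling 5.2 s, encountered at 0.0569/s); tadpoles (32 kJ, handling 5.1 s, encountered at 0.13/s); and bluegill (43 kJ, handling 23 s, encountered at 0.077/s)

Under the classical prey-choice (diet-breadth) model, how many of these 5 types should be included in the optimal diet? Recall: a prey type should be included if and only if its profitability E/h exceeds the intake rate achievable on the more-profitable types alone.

Rank by E/h (kJ/s): crayfish 12.5, shiners 8.65, tadpoles 6.27, bluegill 1.87, fathead minnows 1.3. Include each in turn until the next type's E/h falls below the running intake rate.
Rate on top 1: 0.411. shiners: 8.65 > 0.411 → include.
Rate on top 2: 2.245. tadpoles: 6.27 > 2.245 → include.
Rate on top 3: 3.586. bluegill: 1.87 < 3.586 → exclude; stop.
Optimal diet: crayfish, shiners, tadpoles — 3 of 5 types.

3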